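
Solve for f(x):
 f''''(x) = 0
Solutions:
 f(x) = C1 + C2*x + C3*x^2 + C4*x^3


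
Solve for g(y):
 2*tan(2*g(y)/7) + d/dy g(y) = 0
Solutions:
 g(y) = -7*asin(C1*exp(-4*y/7))/2 + 7*pi/2
 g(y) = 7*asin(C1*exp(-4*y/7))/2


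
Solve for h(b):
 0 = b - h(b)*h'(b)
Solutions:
 h(b) = -sqrt(C1 + b^2)
 h(b) = sqrt(C1 + b^2)


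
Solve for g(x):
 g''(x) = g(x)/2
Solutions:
 g(x) = C1*exp(-sqrt(2)*x/2) + C2*exp(sqrt(2)*x/2)


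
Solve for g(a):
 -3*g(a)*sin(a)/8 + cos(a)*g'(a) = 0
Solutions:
 g(a) = C1/cos(a)^(3/8)


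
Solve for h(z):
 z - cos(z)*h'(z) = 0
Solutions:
 h(z) = C1 + Integral(z/cos(z), z)


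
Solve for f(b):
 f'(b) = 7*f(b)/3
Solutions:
 f(b) = C1*exp(7*b/3)


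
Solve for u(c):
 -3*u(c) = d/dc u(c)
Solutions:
 u(c) = C1*exp(-3*c)


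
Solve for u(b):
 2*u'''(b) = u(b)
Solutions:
 u(b) = C3*exp(2^(2/3)*b/2) + (C1*sin(2^(2/3)*sqrt(3)*b/4) + C2*cos(2^(2/3)*sqrt(3)*b/4))*exp(-2^(2/3)*b/4)


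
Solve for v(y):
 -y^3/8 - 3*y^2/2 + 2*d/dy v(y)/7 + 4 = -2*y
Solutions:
 v(y) = C1 + 7*y^4/64 + 7*y^3/4 - 7*y^2/2 - 14*y


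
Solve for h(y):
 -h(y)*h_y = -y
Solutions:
 h(y) = -sqrt(C1 + y^2)
 h(y) = sqrt(C1 + y^2)


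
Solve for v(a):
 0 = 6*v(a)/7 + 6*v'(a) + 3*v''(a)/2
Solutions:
 v(a) = C1*exp(2*a*(-1 + sqrt(42)/7)) + C2*exp(-2*a*(sqrt(42)/7 + 1))


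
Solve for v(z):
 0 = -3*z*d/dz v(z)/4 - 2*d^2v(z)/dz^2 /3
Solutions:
 v(z) = C1 + C2*erf(3*z/4)


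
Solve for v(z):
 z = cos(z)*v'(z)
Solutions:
 v(z) = C1 + Integral(z/cos(z), z)


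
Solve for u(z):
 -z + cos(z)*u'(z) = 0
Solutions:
 u(z) = C1 + Integral(z/cos(z), z)


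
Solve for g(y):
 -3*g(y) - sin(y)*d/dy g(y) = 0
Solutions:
 g(y) = C1*(cos(y) + 1)^(3/2)/(cos(y) - 1)^(3/2)


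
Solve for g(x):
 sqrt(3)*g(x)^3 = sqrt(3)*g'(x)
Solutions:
 g(x) = -sqrt(2)*sqrt(-1/(C1 + x))/2
 g(x) = sqrt(2)*sqrt(-1/(C1 + x))/2


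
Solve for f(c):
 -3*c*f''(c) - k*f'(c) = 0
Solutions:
 f(c) = C1 + c^(1 - re(k)/3)*(C2*sin(log(c)*Abs(im(k))/3) + C3*cos(log(c)*im(k)/3))


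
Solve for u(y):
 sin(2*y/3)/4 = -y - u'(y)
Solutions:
 u(y) = C1 - y^2/2 + 3*cos(2*y/3)/8


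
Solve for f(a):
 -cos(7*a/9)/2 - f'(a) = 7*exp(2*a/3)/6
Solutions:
 f(a) = C1 - 7*exp(2*a/3)/4 - 9*sin(7*a/9)/14


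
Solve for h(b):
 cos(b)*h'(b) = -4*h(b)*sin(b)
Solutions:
 h(b) = C1*cos(b)^4


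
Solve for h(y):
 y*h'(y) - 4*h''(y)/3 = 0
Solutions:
 h(y) = C1 + C2*erfi(sqrt(6)*y/4)


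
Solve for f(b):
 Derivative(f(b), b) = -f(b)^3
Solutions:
 f(b) = -sqrt(2)*sqrt(-1/(C1 - b))/2
 f(b) = sqrt(2)*sqrt(-1/(C1 - b))/2


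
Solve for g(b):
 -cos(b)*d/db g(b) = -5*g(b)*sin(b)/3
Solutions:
 g(b) = C1/cos(b)^(5/3)


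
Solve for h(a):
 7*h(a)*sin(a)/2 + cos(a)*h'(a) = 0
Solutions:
 h(a) = C1*cos(a)^(7/2)


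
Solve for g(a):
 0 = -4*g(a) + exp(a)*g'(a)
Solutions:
 g(a) = C1*exp(-4*exp(-a))


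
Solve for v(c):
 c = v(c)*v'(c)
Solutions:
 v(c) = -sqrt(C1 + c^2)
 v(c) = sqrt(C1 + c^2)


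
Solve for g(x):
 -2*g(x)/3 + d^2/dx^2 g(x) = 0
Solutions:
 g(x) = C1*exp(-sqrt(6)*x/3) + C2*exp(sqrt(6)*x/3)


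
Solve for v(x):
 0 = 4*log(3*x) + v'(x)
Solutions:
 v(x) = C1 - 4*x*log(x) - x*log(81) + 4*x


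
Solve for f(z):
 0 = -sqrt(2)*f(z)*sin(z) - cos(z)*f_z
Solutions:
 f(z) = C1*cos(z)^(sqrt(2))


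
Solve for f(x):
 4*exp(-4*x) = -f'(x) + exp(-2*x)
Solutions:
 f(x) = C1 - exp(-2*x)/2 + exp(-4*x)


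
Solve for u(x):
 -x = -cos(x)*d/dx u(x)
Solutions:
 u(x) = C1 + Integral(x/cos(x), x)


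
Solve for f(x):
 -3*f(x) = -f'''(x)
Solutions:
 f(x) = C3*exp(3^(1/3)*x) + (C1*sin(3^(5/6)*x/2) + C2*cos(3^(5/6)*x/2))*exp(-3^(1/3)*x/2)


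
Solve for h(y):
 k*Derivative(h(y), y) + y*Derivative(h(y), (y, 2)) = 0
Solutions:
 h(y) = C1 + y^(1 - re(k))*(C2*sin(log(y)*Abs(im(k))) + C3*cos(log(y)*im(k)))


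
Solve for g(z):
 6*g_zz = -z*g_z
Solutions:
 g(z) = C1 + C2*erf(sqrt(3)*z/6)


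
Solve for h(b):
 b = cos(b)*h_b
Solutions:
 h(b) = C1 + Integral(b/cos(b), b)


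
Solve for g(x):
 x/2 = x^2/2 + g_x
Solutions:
 g(x) = C1 - x^3/6 + x^2/4


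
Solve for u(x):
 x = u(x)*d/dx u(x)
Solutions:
 u(x) = -sqrt(C1 + x^2)
 u(x) = sqrt(C1 + x^2)


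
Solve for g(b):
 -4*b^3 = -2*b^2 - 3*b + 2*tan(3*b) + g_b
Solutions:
 g(b) = C1 - b^4 + 2*b^3/3 + 3*b^2/2 + 2*log(cos(3*b))/3


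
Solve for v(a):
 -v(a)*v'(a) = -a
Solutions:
 v(a) = -sqrt(C1 + a^2)
 v(a) = sqrt(C1 + a^2)


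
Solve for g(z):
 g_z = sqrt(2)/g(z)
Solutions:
 g(z) = -sqrt(C1 + 2*sqrt(2)*z)
 g(z) = sqrt(C1 + 2*sqrt(2)*z)


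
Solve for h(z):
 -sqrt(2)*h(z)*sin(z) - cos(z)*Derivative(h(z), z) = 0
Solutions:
 h(z) = C1*cos(z)^(sqrt(2))


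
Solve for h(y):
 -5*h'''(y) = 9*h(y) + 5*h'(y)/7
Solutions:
 h(y) = C1*exp(y*(-10*3^(2/3)*490^(1/3)/(3969 + sqrt(15755061))^(1/3) + 2100^(1/3)*(3969 + sqrt(15755061))^(1/3))/420)*sin(3^(1/6)*y*(30*490^(1/3)/(3969 + sqrt(15755061))^(1/3) + 3^(2/3)*700^(1/3)*(3969 + sqrt(15755061))^(1/3))/420) + C2*exp(y*(-10*3^(2/3)*490^(1/3)/(3969 + sqrt(15755061))^(1/3) + 2100^(1/3)*(3969 + sqrt(15755061))^(1/3))/420)*cos(3^(1/6)*y*(30*490^(1/3)/(3969 + sqrt(15755061))^(1/3) + 3^(2/3)*700^(1/3)*(3969 + sqrt(15755061))^(1/3))/420) + C3*exp(-y*(-10*3^(2/3)*490^(1/3)/(3969 + sqrt(15755061))^(1/3) + 2100^(1/3)*(3969 + sqrt(15755061))^(1/3))/210)


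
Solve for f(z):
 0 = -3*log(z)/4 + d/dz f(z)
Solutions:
 f(z) = C1 + 3*z*log(z)/4 - 3*z/4


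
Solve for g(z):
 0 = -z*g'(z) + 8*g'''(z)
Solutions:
 g(z) = C1 + Integral(C2*airyai(z/2) + C3*airybi(z/2), z)


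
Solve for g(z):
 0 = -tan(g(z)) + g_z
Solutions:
 g(z) = pi - asin(C1*exp(z))
 g(z) = asin(C1*exp(z))


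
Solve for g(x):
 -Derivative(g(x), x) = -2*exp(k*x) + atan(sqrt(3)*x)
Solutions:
 g(x) = C1 - x*atan(sqrt(3)*x) + 2*Piecewise((exp(k*x)/k, Ne(k, 0)), (x, True)) + sqrt(3)*log(3*x^2 + 1)/6


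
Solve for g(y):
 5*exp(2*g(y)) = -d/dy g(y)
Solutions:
 g(y) = log(-sqrt(-1/(C1 - 5*y))) - log(2)/2
 g(y) = log(-1/(C1 - 5*y))/2 - log(2)/2


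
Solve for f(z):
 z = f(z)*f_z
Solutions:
 f(z) = -sqrt(C1 + z^2)
 f(z) = sqrt(C1 + z^2)


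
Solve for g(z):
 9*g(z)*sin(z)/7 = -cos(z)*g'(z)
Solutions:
 g(z) = C1*cos(z)^(9/7)


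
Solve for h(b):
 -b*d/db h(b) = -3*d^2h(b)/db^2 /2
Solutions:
 h(b) = C1 + C2*erfi(sqrt(3)*b/3)


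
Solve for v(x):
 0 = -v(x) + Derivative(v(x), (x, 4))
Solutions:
 v(x) = C1*exp(-x) + C2*exp(x) + C3*sin(x) + C4*cos(x)


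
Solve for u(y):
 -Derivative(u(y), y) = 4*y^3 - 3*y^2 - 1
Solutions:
 u(y) = C1 - y^4 + y^3 + y


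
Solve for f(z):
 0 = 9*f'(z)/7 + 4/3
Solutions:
 f(z) = C1 - 28*z/27


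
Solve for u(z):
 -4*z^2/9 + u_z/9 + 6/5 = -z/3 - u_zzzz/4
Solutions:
 u(z) = C1 + C4*exp(-2^(2/3)*3^(1/3)*z/3) + 4*z^3/3 - 3*z^2/2 - 54*z/5 + (C2*sin(2^(2/3)*3^(5/6)*z/6) + C3*cos(2^(2/3)*3^(5/6)*z/6))*exp(2^(2/3)*3^(1/3)*z/6)


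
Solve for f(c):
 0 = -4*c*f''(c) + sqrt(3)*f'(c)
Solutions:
 f(c) = C1 + C2*c^(sqrt(3)/4 + 1)


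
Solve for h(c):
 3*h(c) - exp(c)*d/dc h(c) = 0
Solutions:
 h(c) = C1*exp(-3*exp(-c))


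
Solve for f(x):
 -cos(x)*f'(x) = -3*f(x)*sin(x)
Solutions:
 f(x) = C1/cos(x)^3


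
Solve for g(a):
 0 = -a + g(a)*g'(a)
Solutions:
 g(a) = -sqrt(C1 + a^2)
 g(a) = sqrt(C1 + a^2)


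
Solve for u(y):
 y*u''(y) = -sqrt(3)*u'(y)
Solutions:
 u(y) = C1 + C2*y^(1 - sqrt(3))


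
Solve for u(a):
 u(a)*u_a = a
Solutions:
 u(a) = -sqrt(C1 + a^2)
 u(a) = sqrt(C1 + a^2)


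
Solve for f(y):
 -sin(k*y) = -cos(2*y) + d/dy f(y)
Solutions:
 f(y) = C1 + sin(2*y)/2 + cos(k*y)/k


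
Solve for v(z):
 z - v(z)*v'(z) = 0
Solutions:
 v(z) = -sqrt(C1 + z^2)
 v(z) = sqrt(C1 + z^2)


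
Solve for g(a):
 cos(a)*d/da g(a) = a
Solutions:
 g(a) = C1 + Integral(a/cos(a), a)


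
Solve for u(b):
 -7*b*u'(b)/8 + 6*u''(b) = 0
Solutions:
 u(b) = C1 + C2*erfi(sqrt(42)*b/24)


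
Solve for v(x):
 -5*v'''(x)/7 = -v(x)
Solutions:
 v(x) = C3*exp(5^(2/3)*7^(1/3)*x/5) + (C1*sin(sqrt(3)*5^(2/3)*7^(1/3)*x/10) + C2*cos(sqrt(3)*5^(2/3)*7^(1/3)*x/10))*exp(-5^(2/3)*7^(1/3)*x/10)


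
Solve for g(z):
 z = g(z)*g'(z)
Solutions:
 g(z) = -sqrt(C1 + z^2)
 g(z) = sqrt(C1 + z^2)


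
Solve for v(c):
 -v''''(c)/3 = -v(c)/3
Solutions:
 v(c) = C1*exp(-c) + C2*exp(c) + C3*sin(c) + C4*cos(c)


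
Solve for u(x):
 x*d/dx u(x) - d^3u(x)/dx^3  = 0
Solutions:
 u(x) = C1 + Integral(C2*airyai(x) + C3*airybi(x), x)


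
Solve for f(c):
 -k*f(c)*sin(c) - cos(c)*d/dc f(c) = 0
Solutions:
 f(c) = C1*exp(k*log(cos(c)))


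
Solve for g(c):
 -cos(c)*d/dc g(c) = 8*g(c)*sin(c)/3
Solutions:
 g(c) = C1*cos(c)^(8/3)


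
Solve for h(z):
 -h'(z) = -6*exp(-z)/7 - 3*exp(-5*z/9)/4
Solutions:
 h(z) = C1 - 6*exp(-z)/7 - 27*exp(-5*z/9)/20


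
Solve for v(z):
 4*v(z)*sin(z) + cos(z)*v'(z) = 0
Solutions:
 v(z) = C1*cos(z)^4


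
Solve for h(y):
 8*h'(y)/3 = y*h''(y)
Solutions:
 h(y) = C1 + C2*y^(11/3)


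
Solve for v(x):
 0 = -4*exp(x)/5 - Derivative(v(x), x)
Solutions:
 v(x) = C1 - 4*exp(x)/5


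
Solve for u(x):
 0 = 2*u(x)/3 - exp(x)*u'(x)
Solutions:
 u(x) = C1*exp(-2*exp(-x)/3)


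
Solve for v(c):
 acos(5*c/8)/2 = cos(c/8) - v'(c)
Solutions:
 v(c) = C1 - c*acos(5*c/8)/2 + sqrt(64 - 25*c^2)/10 + 8*sin(c/8)


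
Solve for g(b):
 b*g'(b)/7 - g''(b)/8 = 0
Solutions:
 g(b) = C1 + C2*erfi(2*sqrt(7)*b/7)


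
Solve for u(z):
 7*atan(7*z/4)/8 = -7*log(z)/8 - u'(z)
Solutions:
 u(z) = C1 - 7*z*log(z)/8 - 7*z*atan(7*z/4)/8 + 7*z/8 + log(49*z^2 + 16)/4


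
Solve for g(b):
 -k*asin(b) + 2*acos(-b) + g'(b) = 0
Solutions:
 g(b) = C1 - 2*b*acos(-b) + k*(b*asin(b) + sqrt(1 - b^2)) - 2*sqrt(1 - b^2)


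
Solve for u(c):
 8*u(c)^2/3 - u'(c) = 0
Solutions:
 u(c) = -3/(C1 + 8*c)


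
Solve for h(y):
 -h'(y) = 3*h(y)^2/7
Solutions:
 h(y) = 7/(C1 + 3*y)


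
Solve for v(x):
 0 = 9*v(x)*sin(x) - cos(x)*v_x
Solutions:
 v(x) = C1/cos(x)^9


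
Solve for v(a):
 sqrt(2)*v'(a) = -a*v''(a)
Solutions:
 v(a) = C1 + C2*a^(1 - sqrt(2))


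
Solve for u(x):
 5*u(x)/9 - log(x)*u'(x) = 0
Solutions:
 u(x) = C1*exp(5*li(x)/9)


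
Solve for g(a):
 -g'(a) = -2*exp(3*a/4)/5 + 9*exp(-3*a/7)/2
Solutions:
 g(a) = C1 + 8*exp(3*a/4)/15 + 21*exp(-3*a/7)/2


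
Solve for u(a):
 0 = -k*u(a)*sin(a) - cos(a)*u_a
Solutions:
 u(a) = C1*exp(k*log(cos(a)))


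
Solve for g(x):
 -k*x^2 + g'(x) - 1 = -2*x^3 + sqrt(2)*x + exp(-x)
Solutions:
 g(x) = C1 + k*x^3/3 - x^4/2 + sqrt(2)*x^2/2 + x - exp(-x)


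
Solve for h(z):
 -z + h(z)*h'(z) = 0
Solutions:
 h(z) = -sqrt(C1 + z^2)
 h(z) = sqrt(C1 + z^2)


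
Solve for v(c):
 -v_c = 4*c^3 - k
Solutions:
 v(c) = C1 - c^4 + c*k


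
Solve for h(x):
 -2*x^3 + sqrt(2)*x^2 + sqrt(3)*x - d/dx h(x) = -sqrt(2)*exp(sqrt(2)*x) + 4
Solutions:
 h(x) = C1 - x^4/2 + sqrt(2)*x^3/3 + sqrt(3)*x^2/2 - 4*x + exp(sqrt(2)*x)


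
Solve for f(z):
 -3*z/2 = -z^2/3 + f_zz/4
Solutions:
 f(z) = C1 + C2*z + z^4/9 - z^3


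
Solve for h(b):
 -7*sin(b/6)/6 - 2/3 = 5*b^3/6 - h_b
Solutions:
 h(b) = C1 + 5*b^4/24 + 2*b/3 - 7*cos(b/6)


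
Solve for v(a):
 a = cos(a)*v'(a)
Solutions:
 v(a) = C1 + Integral(a/cos(a), a)


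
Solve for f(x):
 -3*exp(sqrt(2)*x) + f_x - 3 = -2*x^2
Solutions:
 f(x) = C1 - 2*x^3/3 + 3*x + 3*sqrt(2)*exp(sqrt(2)*x)/2


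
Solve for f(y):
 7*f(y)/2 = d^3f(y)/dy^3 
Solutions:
 f(y) = C3*exp(2^(2/3)*7^(1/3)*y/2) + (C1*sin(2^(2/3)*sqrt(3)*7^(1/3)*y/4) + C2*cos(2^(2/3)*sqrt(3)*7^(1/3)*y/4))*exp(-2^(2/3)*7^(1/3)*y/4)


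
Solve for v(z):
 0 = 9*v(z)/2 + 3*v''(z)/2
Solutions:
 v(z) = C1*sin(sqrt(3)*z) + C2*cos(sqrt(3)*z)


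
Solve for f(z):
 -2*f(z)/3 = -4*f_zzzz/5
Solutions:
 f(z) = C1*exp(-5^(1/4)*6^(3/4)*z/6) + C2*exp(5^(1/4)*6^(3/4)*z/6) + C3*sin(5^(1/4)*6^(3/4)*z/6) + C4*cos(5^(1/4)*6^(3/4)*z/6)


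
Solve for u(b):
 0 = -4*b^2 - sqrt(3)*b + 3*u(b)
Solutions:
 u(b) = b*(4*b + sqrt(3))/3


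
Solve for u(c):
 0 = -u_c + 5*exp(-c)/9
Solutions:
 u(c) = C1 - 5*exp(-c)/9


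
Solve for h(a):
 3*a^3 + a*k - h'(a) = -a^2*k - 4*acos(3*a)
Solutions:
 h(a) = C1 + 3*a^4/4 + a^3*k/3 + a^2*k/2 + 4*a*acos(3*a) - 4*sqrt(1 - 9*a^2)/3


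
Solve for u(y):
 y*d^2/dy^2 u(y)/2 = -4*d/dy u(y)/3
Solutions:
 u(y) = C1 + C2/y^(5/3)


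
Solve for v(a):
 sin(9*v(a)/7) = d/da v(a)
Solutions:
 -a + 7*log(cos(9*v(a)/7) - 1)/18 - 7*log(cos(9*v(a)/7) + 1)/18 = C1


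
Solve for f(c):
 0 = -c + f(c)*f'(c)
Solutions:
 f(c) = -sqrt(C1 + c^2)
 f(c) = sqrt(C1 + c^2)


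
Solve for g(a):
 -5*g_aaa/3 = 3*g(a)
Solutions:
 g(a) = C3*exp(-15^(2/3)*a/5) + (C1*sin(3*3^(1/6)*5^(2/3)*a/10) + C2*cos(3*3^(1/6)*5^(2/3)*a/10))*exp(15^(2/3)*a/10)


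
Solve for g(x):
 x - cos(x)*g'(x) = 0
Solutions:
 g(x) = C1 + Integral(x/cos(x), x)


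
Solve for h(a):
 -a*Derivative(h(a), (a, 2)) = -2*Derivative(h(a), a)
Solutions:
 h(a) = C1 + C2*a^3


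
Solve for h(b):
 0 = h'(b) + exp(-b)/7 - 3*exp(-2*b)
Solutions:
 h(b) = C1 + exp(-b)/7 - 3*exp(-2*b)/2


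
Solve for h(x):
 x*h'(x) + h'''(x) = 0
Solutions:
 h(x) = C1 + Integral(C2*airyai(-x) + C3*airybi(-x), x)


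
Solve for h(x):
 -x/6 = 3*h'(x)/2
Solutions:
 h(x) = C1 - x^2/18


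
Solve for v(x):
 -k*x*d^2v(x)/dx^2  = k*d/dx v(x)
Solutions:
 v(x) = C1 + C2*log(x)


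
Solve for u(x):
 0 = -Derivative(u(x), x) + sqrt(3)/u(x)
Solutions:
 u(x) = -sqrt(C1 + 2*sqrt(3)*x)
 u(x) = sqrt(C1 + 2*sqrt(3)*x)


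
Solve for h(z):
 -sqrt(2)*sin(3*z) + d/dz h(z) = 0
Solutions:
 h(z) = C1 - sqrt(2)*cos(3*z)/3


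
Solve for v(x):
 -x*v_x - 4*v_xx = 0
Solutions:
 v(x) = C1 + C2*erf(sqrt(2)*x/4)


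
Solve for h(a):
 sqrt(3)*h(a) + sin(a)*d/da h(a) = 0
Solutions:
 h(a) = C1*(cos(a) + 1)^(sqrt(3)/2)/(cos(a) - 1)^(sqrt(3)/2)


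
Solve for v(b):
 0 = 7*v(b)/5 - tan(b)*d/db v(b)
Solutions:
 v(b) = C1*sin(b)^(7/5)


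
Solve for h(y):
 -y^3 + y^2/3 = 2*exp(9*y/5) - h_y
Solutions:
 h(y) = C1 + y^4/4 - y^3/9 + 10*exp(9*y/5)/9


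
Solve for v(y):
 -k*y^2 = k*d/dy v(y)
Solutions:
 v(y) = C1 - y^3/3


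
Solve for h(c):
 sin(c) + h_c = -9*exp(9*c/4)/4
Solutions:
 h(c) = C1 - exp(c)^(9/4) + cos(c)


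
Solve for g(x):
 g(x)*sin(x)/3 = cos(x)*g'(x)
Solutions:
 g(x) = C1/cos(x)^(1/3)


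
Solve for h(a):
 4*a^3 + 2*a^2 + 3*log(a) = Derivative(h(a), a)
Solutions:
 h(a) = C1 + a^4 + 2*a^3/3 + 3*a*log(a) - 3*a


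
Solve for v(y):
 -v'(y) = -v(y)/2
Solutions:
 v(y) = C1*exp(y/2)


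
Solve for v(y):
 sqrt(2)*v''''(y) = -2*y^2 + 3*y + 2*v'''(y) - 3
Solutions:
 v(y) = C1 + C2*y + C3*y^2 + C4*exp(sqrt(2)*y) + y^5/60 + y^4*(-3 + 2*sqrt(2))/48 + y^3*(10 - 3*sqrt(2))/24


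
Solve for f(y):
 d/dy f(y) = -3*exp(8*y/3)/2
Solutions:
 f(y) = C1 - 9*exp(8*y/3)/16


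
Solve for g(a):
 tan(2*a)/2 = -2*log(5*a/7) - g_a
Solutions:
 g(a) = C1 - 2*a*log(a) - 2*a*log(5) + 2*a + 2*a*log(7) + log(cos(2*a))/4


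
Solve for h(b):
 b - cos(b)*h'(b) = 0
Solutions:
 h(b) = C1 + Integral(b/cos(b), b)


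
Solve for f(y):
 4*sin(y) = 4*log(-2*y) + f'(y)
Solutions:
 f(y) = C1 - 4*y*log(-y) - 4*y*log(2) + 4*y - 4*cos(y)


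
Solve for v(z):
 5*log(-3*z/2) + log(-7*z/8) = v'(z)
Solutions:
 v(z) = C1 + 6*z*log(-z) + z*(-6 - 8*log(2) + log(1701))


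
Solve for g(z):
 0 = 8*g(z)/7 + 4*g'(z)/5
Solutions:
 g(z) = C1*exp(-10*z/7)


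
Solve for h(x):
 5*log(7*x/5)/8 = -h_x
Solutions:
 h(x) = C1 - 5*x*log(x)/8 - 5*x*log(7)/8 + 5*x/8 + 5*x*log(5)/8


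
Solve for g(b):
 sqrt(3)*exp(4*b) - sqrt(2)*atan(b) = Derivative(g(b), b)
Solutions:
 g(b) = C1 - sqrt(2)*(b*atan(b) - log(b^2 + 1)/2) + sqrt(3)*exp(4*b)/4


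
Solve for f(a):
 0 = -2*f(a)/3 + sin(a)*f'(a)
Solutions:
 f(a) = C1*(cos(a) - 1)^(1/3)/(cos(a) + 1)^(1/3)


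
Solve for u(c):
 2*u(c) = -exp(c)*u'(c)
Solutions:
 u(c) = C1*exp(2*exp(-c))


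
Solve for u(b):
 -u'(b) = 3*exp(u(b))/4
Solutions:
 u(b) = log(1/(C1 + 3*b)) + 2*log(2)


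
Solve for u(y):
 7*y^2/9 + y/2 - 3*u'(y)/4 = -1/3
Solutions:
 u(y) = C1 + 28*y^3/81 + y^2/3 + 4*y/9


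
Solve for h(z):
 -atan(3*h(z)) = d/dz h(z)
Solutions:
 Integral(1/atan(3*_y), (_y, h(z))) = C1 - z


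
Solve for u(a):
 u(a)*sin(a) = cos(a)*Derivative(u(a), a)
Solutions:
 u(a) = C1/cos(a)


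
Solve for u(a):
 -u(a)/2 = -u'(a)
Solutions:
 u(a) = C1*exp(a/2)


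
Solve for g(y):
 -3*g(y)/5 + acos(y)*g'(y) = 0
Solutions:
 g(y) = C1*exp(3*Integral(1/acos(y), y)/5)


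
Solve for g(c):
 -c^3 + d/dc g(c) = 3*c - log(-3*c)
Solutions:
 g(c) = C1 + c^4/4 + 3*c^2/2 - c*log(-c) + c*(1 - log(3))


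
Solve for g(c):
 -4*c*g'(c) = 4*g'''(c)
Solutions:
 g(c) = C1 + Integral(C2*airyai(-c) + C3*airybi(-c), c)


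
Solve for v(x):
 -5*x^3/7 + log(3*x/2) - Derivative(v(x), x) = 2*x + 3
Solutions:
 v(x) = C1 - 5*x^4/28 - x^2 + x*log(x) - 4*x + x*log(3/2)


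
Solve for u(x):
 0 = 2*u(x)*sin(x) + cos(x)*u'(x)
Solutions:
 u(x) = C1*cos(x)^2


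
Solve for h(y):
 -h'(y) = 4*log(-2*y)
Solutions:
 h(y) = C1 - 4*y*log(-y) + 4*y*(1 - log(2))


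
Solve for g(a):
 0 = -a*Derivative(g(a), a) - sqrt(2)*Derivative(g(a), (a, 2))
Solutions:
 g(a) = C1 + C2*erf(2^(1/4)*a/2)


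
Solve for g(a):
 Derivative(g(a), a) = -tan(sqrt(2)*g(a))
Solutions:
 g(a) = sqrt(2)*(pi - asin(C1*exp(-sqrt(2)*a)))/2
 g(a) = sqrt(2)*asin(C1*exp(-sqrt(2)*a))/2


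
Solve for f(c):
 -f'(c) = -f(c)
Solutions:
 f(c) = C1*exp(c)


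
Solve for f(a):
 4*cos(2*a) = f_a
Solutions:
 f(a) = C1 + 2*sin(2*a)


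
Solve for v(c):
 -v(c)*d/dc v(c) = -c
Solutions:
 v(c) = -sqrt(C1 + c^2)
 v(c) = sqrt(C1 + c^2)


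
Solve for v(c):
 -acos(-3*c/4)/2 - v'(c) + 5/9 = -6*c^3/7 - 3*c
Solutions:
 v(c) = C1 + 3*c^4/14 + 3*c^2/2 - c*acos(-3*c/4)/2 + 5*c/9 - sqrt(16 - 9*c^2)/6


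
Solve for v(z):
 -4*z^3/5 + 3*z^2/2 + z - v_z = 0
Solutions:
 v(z) = C1 - z^4/5 + z^3/2 + z^2/2


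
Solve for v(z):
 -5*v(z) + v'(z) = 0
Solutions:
 v(z) = C1*exp(5*z)


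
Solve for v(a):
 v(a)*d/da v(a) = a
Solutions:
 v(a) = -sqrt(C1 + a^2)
 v(a) = sqrt(C1 + a^2)


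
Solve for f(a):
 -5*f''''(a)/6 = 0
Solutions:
 f(a) = C1 + C2*a + C3*a^2 + C4*a^3


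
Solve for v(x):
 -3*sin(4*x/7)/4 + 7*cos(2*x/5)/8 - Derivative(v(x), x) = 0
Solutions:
 v(x) = C1 + 35*sin(2*x/5)/16 + 21*cos(4*x/7)/16


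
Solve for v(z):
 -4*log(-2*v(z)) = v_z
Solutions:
 Integral(1/(log(-_y) + log(2)), (_y, v(z)))/4 = C1 - z


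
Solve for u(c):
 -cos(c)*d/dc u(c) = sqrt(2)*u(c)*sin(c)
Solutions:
 u(c) = C1*cos(c)^(sqrt(2))


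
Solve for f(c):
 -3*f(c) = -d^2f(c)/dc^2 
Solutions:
 f(c) = C1*exp(-sqrt(3)*c) + C2*exp(sqrt(3)*c)


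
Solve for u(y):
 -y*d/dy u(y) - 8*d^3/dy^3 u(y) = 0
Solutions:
 u(y) = C1 + Integral(C2*airyai(-y/2) + C3*airybi(-y/2), y)


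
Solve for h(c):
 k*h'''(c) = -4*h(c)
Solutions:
 h(c) = C1*exp(2^(2/3)*c*(-1/k)^(1/3)) + C2*exp(2^(2/3)*c*(-1/k)^(1/3)*(-1 + sqrt(3)*I)/2) + C3*exp(-2^(2/3)*c*(-1/k)^(1/3)*(1 + sqrt(3)*I)/2)


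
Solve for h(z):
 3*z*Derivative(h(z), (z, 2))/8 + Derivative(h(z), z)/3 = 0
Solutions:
 h(z) = C1 + C2*z^(1/9)


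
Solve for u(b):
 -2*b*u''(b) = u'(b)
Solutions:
 u(b) = C1 + C2*sqrt(b)


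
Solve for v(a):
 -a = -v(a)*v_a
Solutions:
 v(a) = -sqrt(C1 + a^2)
 v(a) = sqrt(C1 + a^2)


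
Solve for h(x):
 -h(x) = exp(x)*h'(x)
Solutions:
 h(x) = C1*exp(exp(-x))


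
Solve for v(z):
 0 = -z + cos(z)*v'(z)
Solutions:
 v(z) = C1 + Integral(z/cos(z), z)


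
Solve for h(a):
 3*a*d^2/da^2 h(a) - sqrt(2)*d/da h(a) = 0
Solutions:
 h(a) = C1 + C2*a^(sqrt(2)/3 + 1)


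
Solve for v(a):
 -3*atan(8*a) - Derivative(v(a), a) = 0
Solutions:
 v(a) = C1 - 3*a*atan(8*a) + 3*log(64*a^2 + 1)/16


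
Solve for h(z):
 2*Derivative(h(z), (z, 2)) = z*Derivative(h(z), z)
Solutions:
 h(z) = C1 + C2*erfi(z/2)


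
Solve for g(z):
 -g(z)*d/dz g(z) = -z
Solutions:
 g(z) = -sqrt(C1 + z^2)
 g(z) = sqrt(C1 + z^2)


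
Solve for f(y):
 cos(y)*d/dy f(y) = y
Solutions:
 f(y) = C1 + Integral(y/cos(y), y)


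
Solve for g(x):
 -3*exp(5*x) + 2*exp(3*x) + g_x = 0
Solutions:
 g(x) = C1 + 3*exp(5*x)/5 - 2*exp(3*x)/3


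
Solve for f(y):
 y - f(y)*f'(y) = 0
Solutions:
 f(y) = -sqrt(C1 + y^2)
 f(y) = sqrt(C1 + y^2)


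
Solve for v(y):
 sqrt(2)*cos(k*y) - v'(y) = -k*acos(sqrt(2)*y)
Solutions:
 v(y) = C1 + k*(y*acos(sqrt(2)*y) - sqrt(2)*sqrt(1 - 2*y^2)/2) + sqrt(2)*Piecewise((sin(k*y)/k, Ne(k, 0)), (y, True))


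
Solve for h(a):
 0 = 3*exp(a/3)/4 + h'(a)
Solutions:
 h(a) = C1 - 9*exp(a/3)/4


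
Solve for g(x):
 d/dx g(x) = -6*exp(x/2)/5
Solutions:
 g(x) = C1 - 12*exp(x/2)/5


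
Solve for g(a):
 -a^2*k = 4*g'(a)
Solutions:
 g(a) = C1 - a^3*k/12


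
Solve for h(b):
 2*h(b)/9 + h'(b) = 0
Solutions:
 h(b) = C1*exp(-2*b/9)


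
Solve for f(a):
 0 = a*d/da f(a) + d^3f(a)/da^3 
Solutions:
 f(a) = C1 + Integral(C2*airyai(-a) + C3*airybi(-a), a)


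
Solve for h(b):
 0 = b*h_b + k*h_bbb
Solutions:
 h(b) = C1 + Integral(C2*airyai(b*(-1/k)^(1/3)) + C3*airybi(b*(-1/k)^(1/3)), b)


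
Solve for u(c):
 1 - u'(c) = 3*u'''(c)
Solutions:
 u(c) = C1 + C2*sin(sqrt(3)*c/3) + C3*cos(sqrt(3)*c/3) + c


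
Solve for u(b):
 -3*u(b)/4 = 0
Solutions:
 u(b) = 0


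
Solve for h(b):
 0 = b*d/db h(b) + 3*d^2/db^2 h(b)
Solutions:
 h(b) = C1 + C2*erf(sqrt(6)*b/6)


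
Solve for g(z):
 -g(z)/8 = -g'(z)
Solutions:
 g(z) = C1*exp(z/8)


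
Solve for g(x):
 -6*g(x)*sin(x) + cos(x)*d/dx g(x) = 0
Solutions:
 g(x) = C1/cos(x)^6


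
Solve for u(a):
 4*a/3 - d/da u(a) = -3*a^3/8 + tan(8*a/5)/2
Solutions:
 u(a) = C1 + 3*a^4/32 + 2*a^2/3 + 5*log(cos(8*a/5))/16


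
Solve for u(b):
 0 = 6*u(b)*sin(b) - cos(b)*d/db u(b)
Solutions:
 u(b) = C1/cos(b)^6


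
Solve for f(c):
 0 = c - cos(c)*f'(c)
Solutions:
 f(c) = C1 + Integral(c/cos(c), c)


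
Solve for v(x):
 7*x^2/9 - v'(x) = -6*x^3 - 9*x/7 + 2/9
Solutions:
 v(x) = C1 + 3*x^4/2 + 7*x^3/27 + 9*x^2/14 - 2*x/9


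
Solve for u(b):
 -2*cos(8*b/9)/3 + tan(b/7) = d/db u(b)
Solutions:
 u(b) = C1 - 7*log(cos(b/7)) - 3*sin(8*b/9)/4


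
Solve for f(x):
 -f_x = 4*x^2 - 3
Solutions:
 f(x) = C1 - 4*x^3/3 + 3*x


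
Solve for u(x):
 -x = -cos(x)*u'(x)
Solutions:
 u(x) = C1 + Integral(x/cos(x), x)


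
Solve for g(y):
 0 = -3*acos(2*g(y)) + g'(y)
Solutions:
 Integral(1/acos(2*_y), (_y, g(y))) = C1 + 3*y


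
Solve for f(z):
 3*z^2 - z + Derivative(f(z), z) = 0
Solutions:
 f(z) = C1 - z^3 + z^2/2


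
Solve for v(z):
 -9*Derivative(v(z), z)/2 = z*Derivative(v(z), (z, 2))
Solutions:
 v(z) = C1 + C2/z^(7/2)


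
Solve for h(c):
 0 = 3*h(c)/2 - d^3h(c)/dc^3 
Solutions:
 h(c) = C3*exp(2^(2/3)*3^(1/3)*c/2) + (C1*sin(2^(2/3)*3^(5/6)*c/4) + C2*cos(2^(2/3)*3^(5/6)*c/4))*exp(-2^(2/3)*3^(1/3)*c/4)


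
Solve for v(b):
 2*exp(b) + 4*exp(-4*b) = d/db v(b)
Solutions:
 v(b) = C1 + 2*exp(b) - exp(-4*b)


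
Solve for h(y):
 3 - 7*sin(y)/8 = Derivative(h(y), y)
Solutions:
 h(y) = C1 + 3*y + 7*cos(y)/8


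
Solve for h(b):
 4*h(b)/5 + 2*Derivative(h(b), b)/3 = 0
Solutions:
 h(b) = C1*exp(-6*b/5)


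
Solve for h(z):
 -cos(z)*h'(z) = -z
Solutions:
 h(z) = C1 + Integral(z/cos(z), z)


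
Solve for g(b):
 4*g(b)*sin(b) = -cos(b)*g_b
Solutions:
 g(b) = C1*cos(b)^4


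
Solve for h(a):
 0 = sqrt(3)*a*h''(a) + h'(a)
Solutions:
 h(a) = C1 + C2*a^(1 - sqrt(3)/3)


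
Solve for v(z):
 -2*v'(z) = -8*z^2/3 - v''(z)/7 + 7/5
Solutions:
 v(z) = C1 + C2*exp(14*z) + 4*z^3/9 + 2*z^2/21 - 1009*z/1470


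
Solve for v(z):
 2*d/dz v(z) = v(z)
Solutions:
 v(z) = C1*exp(z/2)


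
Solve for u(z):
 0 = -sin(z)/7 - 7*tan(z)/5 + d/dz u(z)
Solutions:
 u(z) = C1 - 7*log(cos(z))/5 - cos(z)/7


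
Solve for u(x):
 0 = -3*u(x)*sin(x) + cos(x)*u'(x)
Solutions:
 u(x) = C1/cos(x)^3


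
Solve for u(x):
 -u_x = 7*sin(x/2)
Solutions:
 u(x) = C1 + 14*cos(x/2)


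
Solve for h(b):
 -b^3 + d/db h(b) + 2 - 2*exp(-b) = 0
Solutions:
 h(b) = C1 + b^4/4 - 2*b - 2*exp(-b)


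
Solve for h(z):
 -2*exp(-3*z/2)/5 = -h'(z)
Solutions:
 h(z) = C1 - 4*exp(-3*z/2)/15


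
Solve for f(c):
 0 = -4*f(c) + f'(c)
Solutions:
 f(c) = C1*exp(4*c)


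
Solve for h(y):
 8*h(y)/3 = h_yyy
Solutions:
 h(y) = C3*exp(2*3^(2/3)*y/3) + (C1*sin(3^(1/6)*y) + C2*cos(3^(1/6)*y))*exp(-3^(2/3)*y/3)


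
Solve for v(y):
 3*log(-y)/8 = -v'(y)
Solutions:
 v(y) = C1 - 3*y*log(-y)/8 + 3*y/8


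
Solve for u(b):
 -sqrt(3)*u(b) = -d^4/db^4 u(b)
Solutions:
 u(b) = C1*exp(-3^(1/8)*b) + C2*exp(3^(1/8)*b) + C3*sin(3^(1/8)*b) + C4*cos(3^(1/8)*b)


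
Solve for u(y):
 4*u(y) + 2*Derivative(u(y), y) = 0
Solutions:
 u(y) = C1*exp(-2*y)


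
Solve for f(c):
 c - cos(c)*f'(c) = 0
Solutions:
 f(c) = C1 + Integral(c/cos(c), c)


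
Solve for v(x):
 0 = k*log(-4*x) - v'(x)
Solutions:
 v(x) = C1 + k*x*log(-x) + k*x*(-1 + 2*log(2))


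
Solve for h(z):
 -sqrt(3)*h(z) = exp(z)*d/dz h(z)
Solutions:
 h(z) = C1*exp(sqrt(3)*exp(-z))


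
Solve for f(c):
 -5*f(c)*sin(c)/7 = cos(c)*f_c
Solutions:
 f(c) = C1*cos(c)^(5/7)


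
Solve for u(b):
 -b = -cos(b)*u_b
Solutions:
 u(b) = C1 + Integral(b/cos(b), b)


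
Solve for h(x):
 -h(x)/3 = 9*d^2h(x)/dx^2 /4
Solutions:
 h(x) = C1*sin(2*sqrt(3)*x/9) + C2*cos(2*sqrt(3)*x/9)


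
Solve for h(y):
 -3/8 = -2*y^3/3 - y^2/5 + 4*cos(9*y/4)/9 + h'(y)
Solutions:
 h(y) = C1 + y^4/6 + y^3/15 - 3*y/8 - 16*sin(9*y/4)/81


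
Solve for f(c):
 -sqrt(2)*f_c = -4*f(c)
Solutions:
 f(c) = C1*exp(2*sqrt(2)*c)


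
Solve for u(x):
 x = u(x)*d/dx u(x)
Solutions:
 u(x) = -sqrt(C1 + x^2)
 u(x) = sqrt(C1 + x^2)


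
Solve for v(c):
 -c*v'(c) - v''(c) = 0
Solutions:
 v(c) = C1 + C2*erf(sqrt(2)*c/2)


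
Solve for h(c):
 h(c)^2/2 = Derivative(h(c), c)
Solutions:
 h(c) = -2/(C1 + c)


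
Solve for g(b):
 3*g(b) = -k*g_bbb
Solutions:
 g(b) = C1*exp(3^(1/3)*b*(-1/k)^(1/3)) + C2*exp(b*(-1/k)^(1/3)*(-3^(1/3) + 3^(5/6)*I)/2) + C3*exp(-b*(-1/k)^(1/3)*(3^(1/3) + 3^(5/6)*I)/2)


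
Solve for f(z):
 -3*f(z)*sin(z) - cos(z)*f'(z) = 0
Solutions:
 f(z) = C1*cos(z)^3


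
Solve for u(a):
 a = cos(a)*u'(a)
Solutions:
 u(a) = C1 + Integral(a/cos(a), a)


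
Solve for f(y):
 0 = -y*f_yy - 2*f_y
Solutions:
 f(y) = C1 + C2/y


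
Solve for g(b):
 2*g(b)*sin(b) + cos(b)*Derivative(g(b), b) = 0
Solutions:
 g(b) = C1*cos(b)^2


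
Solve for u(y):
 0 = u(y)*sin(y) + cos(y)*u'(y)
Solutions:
 u(y) = C1*cos(y)


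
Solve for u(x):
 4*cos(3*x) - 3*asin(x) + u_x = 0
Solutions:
 u(x) = C1 + 3*x*asin(x) + 3*sqrt(1 - x^2) - 4*sin(3*x)/3


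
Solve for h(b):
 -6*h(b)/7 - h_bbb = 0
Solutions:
 h(b) = C3*exp(-6^(1/3)*7^(2/3)*b/7) + (C1*sin(2^(1/3)*3^(5/6)*7^(2/3)*b/14) + C2*cos(2^(1/3)*3^(5/6)*7^(2/3)*b/14))*exp(6^(1/3)*7^(2/3)*b/14)


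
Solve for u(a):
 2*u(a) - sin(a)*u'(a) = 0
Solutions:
 u(a) = C1*(cos(a) - 1)/(cos(a) + 1)


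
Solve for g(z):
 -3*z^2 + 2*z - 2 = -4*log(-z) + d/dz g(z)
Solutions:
 g(z) = C1 - z^3 + z^2 + 4*z*log(-z) - 6*z


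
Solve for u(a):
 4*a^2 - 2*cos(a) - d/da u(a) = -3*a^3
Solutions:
 u(a) = C1 + 3*a^4/4 + 4*a^3/3 - 2*sin(a)


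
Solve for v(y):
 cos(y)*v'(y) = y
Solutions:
 v(y) = C1 + Integral(y/cos(y), y)


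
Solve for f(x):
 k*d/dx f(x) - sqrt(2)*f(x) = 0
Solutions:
 f(x) = C1*exp(sqrt(2)*x/k)


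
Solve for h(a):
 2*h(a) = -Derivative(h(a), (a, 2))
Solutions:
 h(a) = C1*sin(sqrt(2)*a) + C2*cos(sqrt(2)*a)


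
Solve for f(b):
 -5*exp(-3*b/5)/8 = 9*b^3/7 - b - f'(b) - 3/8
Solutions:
 f(b) = C1 + 9*b^4/28 - b^2/2 - 3*b/8 - 25*exp(-3*b/5)/24


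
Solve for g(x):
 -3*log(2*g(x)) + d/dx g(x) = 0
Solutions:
 -Integral(1/(log(_y) + log(2)), (_y, g(x)))/3 = C1 - x


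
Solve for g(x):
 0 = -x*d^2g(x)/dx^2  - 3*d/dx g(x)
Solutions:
 g(x) = C1 + C2/x^2


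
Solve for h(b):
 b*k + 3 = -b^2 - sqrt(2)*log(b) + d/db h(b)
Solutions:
 h(b) = C1 + b^3/3 + b^2*k/2 + sqrt(2)*b*log(b) - sqrt(2)*b + 3*b


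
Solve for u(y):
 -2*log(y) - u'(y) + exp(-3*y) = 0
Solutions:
 u(y) = C1 - 2*y*log(y) + 2*y - exp(-3*y)/3


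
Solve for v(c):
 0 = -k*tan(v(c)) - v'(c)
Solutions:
 v(c) = pi - asin(C1*exp(-c*k))
 v(c) = asin(C1*exp(-c*k))


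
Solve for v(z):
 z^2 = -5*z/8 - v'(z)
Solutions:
 v(z) = C1 - z^3/3 - 5*z^2/16


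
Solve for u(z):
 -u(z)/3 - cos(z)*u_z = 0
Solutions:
 u(z) = C1*(sin(z) - 1)^(1/6)/(sin(z) + 1)^(1/6)


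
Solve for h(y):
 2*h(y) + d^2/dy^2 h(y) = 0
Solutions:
 h(y) = C1*sin(sqrt(2)*y) + C2*cos(sqrt(2)*y)


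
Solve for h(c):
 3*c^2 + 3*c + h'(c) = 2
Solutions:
 h(c) = C1 - c^3 - 3*c^2/2 + 2*c


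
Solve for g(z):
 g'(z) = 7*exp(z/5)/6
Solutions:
 g(z) = C1 + 35*exp(z/5)/6


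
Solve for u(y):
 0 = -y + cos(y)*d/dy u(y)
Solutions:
 u(y) = C1 + Integral(y/cos(y), y)


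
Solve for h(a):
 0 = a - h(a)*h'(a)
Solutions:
 h(a) = -sqrt(C1 + a^2)
 h(a) = sqrt(C1 + a^2)


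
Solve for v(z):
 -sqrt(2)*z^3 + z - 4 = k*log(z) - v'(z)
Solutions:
 v(z) = C1 + k*z*log(z) - k*z + sqrt(2)*z^4/4 - z^2/2 + 4*z


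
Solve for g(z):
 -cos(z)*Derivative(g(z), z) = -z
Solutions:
 g(z) = C1 + Integral(z/cos(z), z)


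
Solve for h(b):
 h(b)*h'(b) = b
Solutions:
 h(b) = -sqrt(C1 + b^2)
 h(b) = sqrt(C1 + b^2)


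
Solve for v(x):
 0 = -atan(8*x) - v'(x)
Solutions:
 v(x) = C1 - x*atan(8*x) + log(64*x^2 + 1)/16


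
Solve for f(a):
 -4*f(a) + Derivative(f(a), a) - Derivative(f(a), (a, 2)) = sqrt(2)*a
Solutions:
 f(a) = -sqrt(2)*a/4 + (C1*sin(sqrt(15)*a/2) + C2*cos(sqrt(15)*a/2))*exp(a/2) - sqrt(2)/16


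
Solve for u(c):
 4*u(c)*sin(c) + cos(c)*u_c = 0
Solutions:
 u(c) = C1*cos(c)^4


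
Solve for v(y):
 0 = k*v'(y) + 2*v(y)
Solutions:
 v(y) = C1*exp(-2*y/k)


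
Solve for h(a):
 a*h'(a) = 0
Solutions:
 h(a) = C1


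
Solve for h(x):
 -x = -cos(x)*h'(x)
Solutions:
 h(x) = C1 + Integral(x/cos(x), x)


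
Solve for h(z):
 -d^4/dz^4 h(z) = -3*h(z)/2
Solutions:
 h(z) = C1*exp(-2^(3/4)*3^(1/4)*z/2) + C2*exp(2^(3/4)*3^(1/4)*z/2) + C3*sin(2^(3/4)*3^(1/4)*z/2) + C4*cos(2^(3/4)*3^(1/4)*z/2)


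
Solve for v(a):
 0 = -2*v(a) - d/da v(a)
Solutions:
 v(a) = C1*exp(-2*a)


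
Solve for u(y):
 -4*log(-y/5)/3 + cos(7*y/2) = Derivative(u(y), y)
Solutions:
 u(y) = C1 - 4*y*log(-y)/3 + 4*y/3 + 4*y*log(5)/3 + 2*sin(7*y/2)/7


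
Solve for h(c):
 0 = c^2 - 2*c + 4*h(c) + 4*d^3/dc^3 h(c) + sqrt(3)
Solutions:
 h(c) = C3*exp(-c) - c^2/4 + c/2 + (C1*sin(sqrt(3)*c/2) + C2*cos(sqrt(3)*c/2))*exp(c/2) - sqrt(3)/4


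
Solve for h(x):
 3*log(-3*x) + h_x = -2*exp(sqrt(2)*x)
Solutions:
 h(x) = C1 - 3*x*log(-x) + 3*x*(1 - log(3)) - sqrt(2)*exp(sqrt(2)*x)


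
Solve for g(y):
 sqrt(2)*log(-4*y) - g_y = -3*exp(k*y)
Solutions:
 g(y) = C1 + sqrt(2)*y*log(-y) + sqrt(2)*y*(-1 + 2*log(2)) + Piecewise((3*exp(k*y)/k, Ne(k, 0)), (3*y, True))


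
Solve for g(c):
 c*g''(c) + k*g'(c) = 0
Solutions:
 g(c) = C1 + c^(1 - re(k))*(C2*sin(log(c)*Abs(im(k))) + C3*cos(log(c)*im(k)))


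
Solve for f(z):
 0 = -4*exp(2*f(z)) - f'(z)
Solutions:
 f(z) = log(-sqrt(-1/(C1 - 4*z))) - log(2)/2
 f(z) = log(-1/(C1 - 4*z))/2 - log(2)/2


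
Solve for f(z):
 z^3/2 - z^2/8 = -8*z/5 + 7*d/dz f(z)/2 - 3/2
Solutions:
 f(z) = C1 + z^4/28 - z^3/84 + 8*z^2/35 + 3*z/7


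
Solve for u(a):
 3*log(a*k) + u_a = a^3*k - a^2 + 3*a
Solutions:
 u(a) = C1 + a^4*k/4 - a^3/3 + 3*a^2/2 - 3*a*log(a*k) + 3*a


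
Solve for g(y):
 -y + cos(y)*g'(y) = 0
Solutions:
 g(y) = C1 + Integral(y/cos(y), y)


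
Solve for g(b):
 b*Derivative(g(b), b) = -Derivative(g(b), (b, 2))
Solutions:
 g(b) = C1 + C2*erf(sqrt(2)*b/2)


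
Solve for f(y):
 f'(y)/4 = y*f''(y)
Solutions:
 f(y) = C1 + C2*y^(5/4)


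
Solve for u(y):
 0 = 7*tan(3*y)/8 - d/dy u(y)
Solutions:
 u(y) = C1 - 7*log(cos(3*y))/24


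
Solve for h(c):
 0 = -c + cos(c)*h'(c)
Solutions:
 h(c) = C1 + Integral(c/cos(c), c)


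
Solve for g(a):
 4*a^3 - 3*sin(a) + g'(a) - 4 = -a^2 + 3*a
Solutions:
 g(a) = C1 - a^4 - a^3/3 + 3*a^2/2 + 4*a - 3*cos(a)


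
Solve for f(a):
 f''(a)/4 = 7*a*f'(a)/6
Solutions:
 f(a) = C1 + C2*erfi(sqrt(21)*a/3)


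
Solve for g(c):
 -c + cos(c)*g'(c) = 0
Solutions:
 g(c) = C1 + Integral(c/cos(c), c)


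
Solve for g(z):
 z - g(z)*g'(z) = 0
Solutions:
 g(z) = -sqrt(C1 + z^2)
 g(z) = sqrt(C1 + z^2)


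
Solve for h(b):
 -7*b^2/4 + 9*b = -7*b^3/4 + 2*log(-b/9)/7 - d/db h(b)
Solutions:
 h(b) = C1 - 7*b^4/16 + 7*b^3/12 - 9*b^2/2 + 2*b*log(-b)/7 + 2*b*(-2*log(3) - 1)/7


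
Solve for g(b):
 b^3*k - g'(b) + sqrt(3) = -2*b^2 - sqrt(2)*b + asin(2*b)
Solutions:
 g(b) = C1 + b^4*k/4 + 2*b^3/3 + sqrt(2)*b^2/2 - b*asin(2*b) + sqrt(3)*b - sqrt(1 - 4*b^2)/2


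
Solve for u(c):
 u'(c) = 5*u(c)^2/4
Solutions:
 u(c) = -4/(C1 + 5*c)


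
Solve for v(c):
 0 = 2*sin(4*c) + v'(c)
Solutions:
 v(c) = C1 + cos(4*c)/2


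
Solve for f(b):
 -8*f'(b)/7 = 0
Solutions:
 f(b) = C1


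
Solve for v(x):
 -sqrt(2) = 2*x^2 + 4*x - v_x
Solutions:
 v(x) = C1 + 2*x^3/3 + 2*x^2 + sqrt(2)*x


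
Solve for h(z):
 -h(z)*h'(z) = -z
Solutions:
 h(z) = -sqrt(C1 + z^2)
 h(z) = sqrt(C1 + z^2)


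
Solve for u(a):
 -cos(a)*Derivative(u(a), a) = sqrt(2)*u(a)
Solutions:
 u(a) = C1*(sin(a) - 1)^(sqrt(2)/2)/(sin(a) + 1)^(sqrt(2)/2)


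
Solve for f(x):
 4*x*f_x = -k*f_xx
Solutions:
 f(x) = C1 + C2*sqrt(k)*erf(sqrt(2)*x*sqrt(1/k))


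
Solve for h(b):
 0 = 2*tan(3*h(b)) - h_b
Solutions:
 h(b) = -asin(C1*exp(6*b))/3 + pi/3
 h(b) = asin(C1*exp(6*b))/3


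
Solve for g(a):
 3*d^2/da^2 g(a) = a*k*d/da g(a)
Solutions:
 g(a) = Piecewise((-sqrt(6)*sqrt(pi)*C1*erf(sqrt(6)*a*sqrt(-k)/6)/(2*sqrt(-k)) - C2, (k > 0) | (k < 0)), (-C1*a - C2, True))


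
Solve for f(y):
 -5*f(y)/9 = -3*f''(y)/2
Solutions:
 f(y) = C1*exp(-sqrt(30)*y/9) + C2*exp(sqrt(30)*y/9)


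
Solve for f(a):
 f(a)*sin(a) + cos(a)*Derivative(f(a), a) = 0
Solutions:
 f(a) = C1*cos(a)


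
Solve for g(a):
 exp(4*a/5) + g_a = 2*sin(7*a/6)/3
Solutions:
 g(a) = C1 - 5*exp(4*a/5)/4 - 4*cos(7*a/6)/7


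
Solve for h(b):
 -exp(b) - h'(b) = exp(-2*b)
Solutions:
 h(b) = C1 - exp(b) + exp(-2*b)/2


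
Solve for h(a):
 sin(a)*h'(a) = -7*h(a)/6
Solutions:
 h(a) = C1*(cos(a) + 1)^(7/12)/(cos(a) - 1)^(7/12)


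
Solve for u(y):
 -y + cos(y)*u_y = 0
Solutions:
 u(y) = C1 + Integral(y/cos(y), y)


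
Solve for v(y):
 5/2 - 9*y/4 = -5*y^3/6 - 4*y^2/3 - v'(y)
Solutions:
 v(y) = C1 - 5*y^4/24 - 4*y^3/9 + 9*y^2/8 - 5*y/2


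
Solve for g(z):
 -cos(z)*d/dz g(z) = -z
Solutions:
 g(z) = C1 + Integral(z/cos(z), z)


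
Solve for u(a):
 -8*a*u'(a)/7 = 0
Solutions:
 u(a) = C1


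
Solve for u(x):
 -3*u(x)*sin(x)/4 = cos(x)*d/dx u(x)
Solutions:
 u(x) = C1*cos(x)^(3/4)


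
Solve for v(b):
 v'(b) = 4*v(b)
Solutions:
 v(b) = C1*exp(4*b)


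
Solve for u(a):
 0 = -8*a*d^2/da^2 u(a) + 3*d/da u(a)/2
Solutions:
 u(a) = C1 + C2*a^(19/16)


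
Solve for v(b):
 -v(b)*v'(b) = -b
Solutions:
 v(b) = -sqrt(C1 + b^2)
 v(b) = sqrt(C1 + b^2)


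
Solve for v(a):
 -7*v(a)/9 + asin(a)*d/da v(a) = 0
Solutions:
 v(a) = C1*exp(7*Integral(1/asin(a), a)/9)


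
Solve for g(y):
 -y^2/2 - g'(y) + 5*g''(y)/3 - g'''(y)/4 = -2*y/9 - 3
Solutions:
 g(y) = C1 + C2*exp(2*y/3) + C3*exp(6*y) - y^3/6 - 13*y^2/18 + 91*y/108


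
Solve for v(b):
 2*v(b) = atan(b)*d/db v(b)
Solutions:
 v(b) = C1*exp(2*Integral(1/atan(b), b))


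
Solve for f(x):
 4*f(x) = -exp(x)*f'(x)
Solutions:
 f(x) = C1*exp(4*exp(-x))


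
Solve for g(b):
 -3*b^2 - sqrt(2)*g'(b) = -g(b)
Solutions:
 g(b) = C1*exp(sqrt(2)*b/2) + 3*b^2 + 6*sqrt(2)*b + 12


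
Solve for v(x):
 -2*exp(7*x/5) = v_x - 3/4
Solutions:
 v(x) = C1 + 3*x/4 - 10*exp(7*x/5)/7


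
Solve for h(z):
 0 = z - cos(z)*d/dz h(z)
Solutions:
 h(z) = C1 + Integral(z/cos(z), z)


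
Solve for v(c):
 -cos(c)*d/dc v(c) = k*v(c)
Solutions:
 v(c) = C1*exp(k*(log(sin(c) - 1) - log(sin(c) + 1))/2)


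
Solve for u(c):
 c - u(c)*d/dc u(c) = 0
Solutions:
 u(c) = -sqrt(C1 + c^2)
 u(c) = sqrt(C1 + c^2)


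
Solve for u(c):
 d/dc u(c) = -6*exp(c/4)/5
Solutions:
 u(c) = C1 - 24*exp(c/4)/5


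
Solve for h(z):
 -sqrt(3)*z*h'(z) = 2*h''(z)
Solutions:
 h(z) = C1 + C2*erf(3^(1/4)*z/2)


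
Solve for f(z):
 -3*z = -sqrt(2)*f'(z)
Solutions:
 f(z) = C1 + 3*sqrt(2)*z^2/4


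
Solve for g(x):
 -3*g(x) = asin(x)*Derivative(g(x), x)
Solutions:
 g(x) = C1*exp(-3*Integral(1/asin(x), x))


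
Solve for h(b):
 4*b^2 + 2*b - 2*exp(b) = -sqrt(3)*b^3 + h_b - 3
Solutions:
 h(b) = C1 + sqrt(3)*b^4/4 + 4*b^3/3 + b^2 + 3*b - 2*exp(b)


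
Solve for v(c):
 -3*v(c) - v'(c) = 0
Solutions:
 v(c) = C1*exp(-3*c)


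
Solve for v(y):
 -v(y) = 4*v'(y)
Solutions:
 v(y) = C1*exp(-y/4)


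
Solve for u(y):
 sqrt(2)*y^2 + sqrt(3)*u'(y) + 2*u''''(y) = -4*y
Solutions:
 u(y) = C1 + C4*exp(-2^(2/3)*3^(1/6)*y/2) - sqrt(6)*y^3/9 - 2*sqrt(3)*y^2/3 + (C2*sin(6^(2/3)*y/4) + C3*cos(6^(2/3)*y/4))*exp(2^(2/3)*3^(1/6)*y/4)


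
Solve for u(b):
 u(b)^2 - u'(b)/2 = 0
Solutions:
 u(b) = -1/(C1 + 2*b)


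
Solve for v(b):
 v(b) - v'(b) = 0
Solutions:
 v(b) = C1*exp(b)


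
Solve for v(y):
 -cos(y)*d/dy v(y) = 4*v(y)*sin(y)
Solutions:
 v(y) = C1*cos(y)^4


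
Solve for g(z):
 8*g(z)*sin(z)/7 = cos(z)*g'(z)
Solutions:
 g(z) = C1/cos(z)^(8/7)


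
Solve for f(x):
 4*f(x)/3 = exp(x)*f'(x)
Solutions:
 f(x) = C1*exp(-4*exp(-x)/3)


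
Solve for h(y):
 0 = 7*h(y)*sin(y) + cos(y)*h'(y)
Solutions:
 h(y) = C1*cos(y)^7


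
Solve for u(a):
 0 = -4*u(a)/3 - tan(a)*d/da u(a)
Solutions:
 u(a) = C1/sin(a)^(4/3)


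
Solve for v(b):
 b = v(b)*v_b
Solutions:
 v(b) = -sqrt(C1 + b^2)
 v(b) = sqrt(C1 + b^2)


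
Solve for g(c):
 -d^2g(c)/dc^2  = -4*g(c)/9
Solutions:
 g(c) = C1*exp(-2*c/3) + C2*exp(2*c/3)


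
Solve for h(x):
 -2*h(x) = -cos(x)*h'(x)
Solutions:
 h(x) = C1*(sin(x) + 1)/(sin(x) - 1)


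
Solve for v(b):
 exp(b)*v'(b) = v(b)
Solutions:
 v(b) = C1*exp(-exp(-b))


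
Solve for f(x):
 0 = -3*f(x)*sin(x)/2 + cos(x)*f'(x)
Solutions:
 f(x) = C1/cos(x)^(3/2)


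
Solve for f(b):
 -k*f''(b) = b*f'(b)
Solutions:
 f(b) = C1 + C2*sqrt(k)*erf(sqrt(2)*b*sqrt(1/k)/2)


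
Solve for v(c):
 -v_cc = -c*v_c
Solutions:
 v(c) = C1 + C2*erfi(sqrt(2)*c/2)


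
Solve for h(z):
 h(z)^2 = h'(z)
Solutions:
 h(z) = -1/(C1 + z)


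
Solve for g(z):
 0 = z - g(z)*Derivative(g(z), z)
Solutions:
 g(z) = -sqrt(C1 + z^2)
 g(z) = sqrt(C1 + z^2)


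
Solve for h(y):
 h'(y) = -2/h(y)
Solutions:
 h(y) = -sqrt(C1 - 4*y)
 h(y) = sqrt(C1 - 4*y)
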